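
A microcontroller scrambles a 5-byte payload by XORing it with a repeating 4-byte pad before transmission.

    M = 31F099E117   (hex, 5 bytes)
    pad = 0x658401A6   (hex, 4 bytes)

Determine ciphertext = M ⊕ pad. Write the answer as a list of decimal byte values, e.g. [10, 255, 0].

[84, 116, 152, 71, 114]

The 4-byte key repeats, so the effective keystream is 65 84 01 a6 65.
byte 0: 31 ^ 65 = 54
byte 1: f0 ^ 84 = 74
byte 2: 99 ^ 01 = 98
byte 3: e1 ^ a6 = 47
byte 4: 17 ^ 65 = 72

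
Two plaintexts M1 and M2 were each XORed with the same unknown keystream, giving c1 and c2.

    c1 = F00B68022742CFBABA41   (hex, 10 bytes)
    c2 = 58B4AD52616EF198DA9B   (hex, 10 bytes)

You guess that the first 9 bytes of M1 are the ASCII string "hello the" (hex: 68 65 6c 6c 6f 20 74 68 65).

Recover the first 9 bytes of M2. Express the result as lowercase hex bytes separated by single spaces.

First, c1 ⊕ c2 = (M1 ⊕ K) ⊕ (M2 ⊕ K) = M1 ⊕ M2, so the key drops out. Then M2 = (M1 ⊕ M2) ⊕ M1 over the first 9 bytes.
byte 0: (f0 ⊕ 58) ⊕ 68 = a8 ⊕ 68 = c0
byte 1: (0b ⊕ b4) ⊕ 65 = bf ⊕ 65 = da
byte 2: (68 ⊕ ad) ⊕ 6c = c5 ⊕ 6c = a9
byte 3: (02 ⊕ 52) ⊕ 6c = 50 ⊕ 6c = 3c
byte 4: (27 ⊕ 61) ⊕ 6f = 46 ⊕ 6f = 29
byte 5: (42 ⊕ 6e) ⊕ 20 = 2c ⊕ 20 = 0c
byte 6: (cf ⊕ f1) ⊕ 74 = 3e ⊕ 74 = 4a
byte 7: (ba ⊕ 98) ⊕ 68 = 22 ⊕ 68 = 4a
byte 8: (ba ⊕ da) ⊕ 65 = 60 ⊕ 65 = 05

c0 da a9 3c 29 0c 4a 4a 05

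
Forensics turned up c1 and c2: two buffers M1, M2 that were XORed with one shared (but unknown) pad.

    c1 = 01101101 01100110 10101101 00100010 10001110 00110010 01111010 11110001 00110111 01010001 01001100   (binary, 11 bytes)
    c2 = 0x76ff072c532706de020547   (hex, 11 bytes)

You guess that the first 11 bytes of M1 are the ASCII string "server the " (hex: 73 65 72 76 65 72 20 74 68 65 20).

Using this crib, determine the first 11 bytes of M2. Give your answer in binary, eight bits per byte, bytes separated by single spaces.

01101000 11111100 11011000 01111000 10111000 01100111 01011100 01011011 01011101 00110001 00101011

First, c1 ⊕ c2 = (M1 ⊕ K) ⊕ (M2 ⊕ K) = M1 ⊕ M2, so the key drops out. Then M2 = (M1 ⊕ M2) ⊕ M1 over the first 11 bytes.
byte 0: (6d ^ 76) ^ 73 = 1b ^ 73 = 68
byte 1: (66 ^ ff) ^ 65 = 99 ^ 65 = fc
byte 2: (ad ^ 07) ^ 72 = aa ^ 72 = d8
byte 3: (22 ^ 2c) ^ 76 = 0e ^ 76 = 78
byte 4: (8e ^ 53) ^ 65 = dd ^ 65 = b8
byte 5: (32 ^ 27) ^ 72 = 15 ^ 72 = 67
byte 6: (7a ^ 06) ^ 20 = 7c ^ 20 = 5c
byte 7: (f1 ^ de) ^ 74 = 2f ^ 74 = 5b
byte 8: (37 ^ 02) ^ 68 = 35 ^ 68 = 5d
byte 9: (51 ^ 05) ^ 65 = 54 ^ 65 = 31
byte 10: (4c ^ 47) ^ 20 = 0b ^ 20 = 2b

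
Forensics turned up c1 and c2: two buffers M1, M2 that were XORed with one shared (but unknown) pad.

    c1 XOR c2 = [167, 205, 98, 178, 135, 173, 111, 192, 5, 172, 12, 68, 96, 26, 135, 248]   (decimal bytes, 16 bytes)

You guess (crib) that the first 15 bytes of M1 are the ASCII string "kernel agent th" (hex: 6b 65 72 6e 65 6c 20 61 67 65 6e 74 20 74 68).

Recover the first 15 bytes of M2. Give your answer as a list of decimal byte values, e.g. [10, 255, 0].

[204, 168, 16, 220, 226, 193, 79, 161, 98, 201, 98, 48, 64, 110, 239]

Since c1 ⊕ c2 = M1 ⊕ M2, XORing with the guessed M1 bytes yields the corresponding M2 bytes: M2 = (c1 ⊕ c2) ⊕ M1.
byte 0: a7 xor 6b = cc
byte 1: cd xor 65 = a8
byte 2: 62 xor 72 = 10
byte 3: b2 xor 6e = dc
byte 4: 87 xor 65 = e2
byte 5: ad xor 6c = c1
byte 6: 6f xor 20 = 4f
byte 7: c0 xor 61 = a1
byte 8: 05 xor 67 = 62
byte 9: ac xor 65 = c9
byte 10: 0c xor 6e = 62
byte 11: 44 xor 74 = 30
byte 12: 60 xor 20 = 40
byte 13: 1a xor 74 = 6e
byte 14: 87 xor 68 = ef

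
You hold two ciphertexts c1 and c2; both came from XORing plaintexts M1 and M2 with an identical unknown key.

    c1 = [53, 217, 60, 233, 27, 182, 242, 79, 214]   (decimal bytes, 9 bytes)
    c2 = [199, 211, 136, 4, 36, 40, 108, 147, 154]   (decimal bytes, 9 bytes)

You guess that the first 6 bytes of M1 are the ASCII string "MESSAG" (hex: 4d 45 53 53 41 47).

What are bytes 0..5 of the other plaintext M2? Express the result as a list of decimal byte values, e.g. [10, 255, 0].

[191, 79, 231, 190, 126, 217]

First, c1 ⊕ c2 = (M1 ⊕ K) ⊕ (M2 ⊕ K) = M1 ⊕ M2, so the key drops out. Then M2 = (M1 ⊕ M2) ⊕ M1 over the first 6 bytes.
byte 0: (35 xor c7) xor 4d = f2 xor 4d = bf
byte 1: (d9 xor d3) xor 45 = 0a xor 45 = 4f
byte 2: (3c xor 88) xor 53 = b4 xor 53 = e7
byte 3: (e9 xor 04) xor 53 = ed xor 53 = be
byte 4: (1b xor 24) xor 41 = 3f xor 41 = 7e
byte 5: (b6 xor 28) xor 47 = 9e xor 47 = d9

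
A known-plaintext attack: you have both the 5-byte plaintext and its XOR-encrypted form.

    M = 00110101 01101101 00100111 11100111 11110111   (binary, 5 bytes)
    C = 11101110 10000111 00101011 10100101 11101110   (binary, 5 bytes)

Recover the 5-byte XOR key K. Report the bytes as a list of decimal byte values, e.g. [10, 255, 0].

Since C = M ⊕ K, XORing both sides with M gives K = M ⊕ C.
35 ⊕ ee = db
6d ⊕ 87 = ea
27 ⊕ 2b = 0c
e7 ⊕ a5 = 42
f7 ⊕ ee = 19

[219, 234, 12, 66, 25]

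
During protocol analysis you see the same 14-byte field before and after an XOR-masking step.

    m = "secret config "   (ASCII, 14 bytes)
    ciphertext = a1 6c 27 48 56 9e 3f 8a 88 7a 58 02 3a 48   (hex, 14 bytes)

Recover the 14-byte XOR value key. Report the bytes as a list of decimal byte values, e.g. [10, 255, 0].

Since ciphertext = m ⊕ key, XORing both sides with m gives key = m ⊕ ciphertext.
byte 0: 73 xor a1 = d2
byte 1: 65 xor 6c = 09
byte 2: 63 xor 27 = 44
byte 3: 72 xor 48 = 3a
byte 4: 65 xor 56 = 33
byte 5: 74 xor 9e = ea
byte 6: 20 xor 3f = 1f
byte 7: 63 xor 8a = e9
byte 8: 6f xor 88 = e7
byte 9: 6e xor 7a = 14
byte 10: 66 xor 58 = 3e
byte 11: 69 xor 02 = 6b
byte 12: 67 xor 3a = 5d
byte 13: 20 xor 48 = 68

[210, 9, 68, 58, 51, 234, 31, 233, 231, 20, 62, 107, 93, 104]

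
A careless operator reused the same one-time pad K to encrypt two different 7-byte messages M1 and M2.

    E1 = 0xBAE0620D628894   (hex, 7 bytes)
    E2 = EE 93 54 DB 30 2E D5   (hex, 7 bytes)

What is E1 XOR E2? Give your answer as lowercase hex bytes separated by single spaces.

E1 ⊕ E2 = (M1 ⊕ K) ⊕ (M2 ⊕ K) = M1 ⊕ M2 — the shared key cancels under XOR.
byte 0: 186 xor 238 =  84
byte 1: 224 xor 147 = 115
byte 2:  98 xor  84 =  54
byte 3:  13 xor 219 = 214
byte 4:  98 xor  48 =  82
byte 5: 136 xor  46 = 166
byte 6: 148 xor 213 =  65

54 73 36 d6 52 a6 41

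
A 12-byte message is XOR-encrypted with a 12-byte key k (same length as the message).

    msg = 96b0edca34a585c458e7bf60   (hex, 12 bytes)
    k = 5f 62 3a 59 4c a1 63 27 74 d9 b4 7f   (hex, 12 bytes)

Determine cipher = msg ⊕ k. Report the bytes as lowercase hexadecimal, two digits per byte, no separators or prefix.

XOR is its own inverse, so applying the key byte-wise gives the result directly.
96 XOR 5f = c9
b0 XOR 62 = d2
ed XOR 3a = d7
ca XOR 59 = 93
34 XOR 4c = 78
a5 XOR a1 = 04
85 XOR 63 = e6
c4 XOR 27 = e3
58 XOR 74 = 2c
e7 XOR d9 = 3e
bf XOR b4 = 0b
60 XOR 7f = 1f

c9d2d7937804e6e32c3e0b1f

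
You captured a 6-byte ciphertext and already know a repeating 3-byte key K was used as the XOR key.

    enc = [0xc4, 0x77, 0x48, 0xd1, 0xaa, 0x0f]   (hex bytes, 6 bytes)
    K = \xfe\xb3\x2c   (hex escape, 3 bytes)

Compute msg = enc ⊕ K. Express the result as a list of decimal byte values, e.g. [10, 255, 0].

[58, 196, 100, 47, 25, 35]

The 3-byte key repeats, so the effective keystream is fe b3 2c fe b3 2c.
byte 0: c4 xor fe = 3a
byte 1: 77 xor b3 = c4
byte 2: 48 xor 2c = 64
byte 3: d1 xor fe = 2f
byte 4: aa xor b3 = 19
byte 5: 0f xor 2c = 23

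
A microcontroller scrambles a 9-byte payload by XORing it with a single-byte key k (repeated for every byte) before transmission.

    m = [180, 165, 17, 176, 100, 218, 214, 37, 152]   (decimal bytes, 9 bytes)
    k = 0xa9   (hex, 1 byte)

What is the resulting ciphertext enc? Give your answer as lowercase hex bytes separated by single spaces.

The 1-byte key repeats, so the effective keystream is a9 a9 a9 a9 a9 a9 a9 a9 a9.
byte 0: b4 XOR a9 = 1d
byte 1: a5 XOR a9 = 0c
byte 2: 11 XOR a9 = b8
byte 3: b0 XOR a9 = 19
byte 4: 64 XOR a9 = cd
byte 5: da XOR a9 = 73
byte 6: d6 XOR a9 = 7f
byte 7: 25 XOR a9 = 8c
byte 8: 98 XOR a9 = 31

1d 0c b8 19 cd 73 7f 8c 31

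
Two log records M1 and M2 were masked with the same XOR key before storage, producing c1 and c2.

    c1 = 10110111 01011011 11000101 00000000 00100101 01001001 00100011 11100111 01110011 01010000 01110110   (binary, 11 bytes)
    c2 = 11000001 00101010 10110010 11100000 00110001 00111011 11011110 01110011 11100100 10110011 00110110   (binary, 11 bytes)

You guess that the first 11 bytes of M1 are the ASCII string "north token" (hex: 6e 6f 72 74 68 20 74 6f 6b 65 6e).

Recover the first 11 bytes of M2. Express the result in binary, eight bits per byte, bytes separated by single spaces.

First, c1 ⊕ c2 = (M1 ⊕ K) ⊕ (M2 ⊕ K) = M1 ⊕ M2, so the key drops out. Then M2 = (M1 ⊕ M2) ⊕ M1 over the first 11 bytes.
byte 0: (b7 xor c1) xor 6e = 76 xor 6e = 18
byte 1: (5b xor 2a) xor 6f = 71 xor 6f = 1e
byte 2: (c5 xor b2) xor 72 = 77 xor 72 = 05
byte 3: (00 xor e0) xor 74 = e0 xor 74 = 94
byte 4: (25 xor 31) xor 68 = 14 xor 68 = 7c
byte 5: (49 xor 3b) xor 20 = 72 xor 20 = 52
byte 6: (23 xor de) xor 74 = fd xor 74 = 89
byte 7: (e7 xor 73) xor 6f = 94 xor 6f = fb
byte 8: (73 xor e4) xor 6b = 97 xor 6b = fc
byte 9: (50 xor b3) xor 65 = e3 xor 65 = 86
byte 10: (76 xor 36) xor 6e = 40 xor 6e = 2e

00011000 00011110 00000101 10010100 01111100 01010010 10001001 11111011 11111100 10000110 00101110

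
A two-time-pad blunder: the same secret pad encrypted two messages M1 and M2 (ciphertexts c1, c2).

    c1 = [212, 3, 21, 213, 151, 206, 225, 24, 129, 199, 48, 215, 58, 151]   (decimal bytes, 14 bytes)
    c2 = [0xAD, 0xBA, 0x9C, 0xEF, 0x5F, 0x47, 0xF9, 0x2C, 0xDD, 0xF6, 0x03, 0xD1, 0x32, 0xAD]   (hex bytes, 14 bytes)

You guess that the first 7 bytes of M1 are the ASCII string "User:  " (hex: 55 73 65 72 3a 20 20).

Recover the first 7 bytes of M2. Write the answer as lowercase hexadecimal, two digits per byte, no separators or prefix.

2ccaec48f2a938

First, c1 ⊕ c2 = (M1 ⊕ K) ⊕ (M2 ⊕ K) = M1 ⊕ M2, so the key drops out. Then M2 = (M1 ⊕ M2) ⊕ M1 over the first 7 bytes.
byte 0: (d4 xor ad) xor 55 = 79 xor 55 = 2c
byte 1: (03 xor ba) xor 73 = b9 xor 73 = ca
byte 2: (15 xor 9c) xor 65 = 89 xor 65 = ec
byte 3: (d5 xor ef) xor 72 = 3a xor 72 = 48
byte 4: (97 xor 5f) xor 3a = c8 xor 3a = f2
byte 5: (ce xor 47) xor 20 = 89 xor 20 = a9
byte 6: (e1 xor f9) xor 20 = 18 xor 20 = 38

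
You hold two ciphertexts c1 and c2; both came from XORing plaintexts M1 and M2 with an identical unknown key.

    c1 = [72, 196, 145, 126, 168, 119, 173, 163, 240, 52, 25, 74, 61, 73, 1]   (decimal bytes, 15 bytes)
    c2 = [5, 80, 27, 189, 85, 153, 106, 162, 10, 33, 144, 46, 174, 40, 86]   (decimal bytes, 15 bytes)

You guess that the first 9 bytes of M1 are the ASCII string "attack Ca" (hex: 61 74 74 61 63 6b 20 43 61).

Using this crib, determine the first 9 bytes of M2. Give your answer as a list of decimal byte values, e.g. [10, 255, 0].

First, c1 ⊕ c2 = (M1 ⊕ K) ⊕ (M2 ⊕ K) = M1 ⊕ M2, so the key drops out. Then M2 = (M1 ⊕ M2) ⊕ M1 over the first 9 bytes.
byte 0: (48 ⊕ 05) ⊕ 61 = 4d ⊕ 61 = 2c
byte 1: (c4 ⊕ 50) ⊕ 74 = 94 ⊕ 74 = e0
byte 2: (91 ⊕ 1b) ⊕ 74 = 8a ⊕ 74 = fe
byte 3: (7e ⊕ bd) ⊕ 61 = c3 ⊕ 61 = a2
byte 4: (a8 ⊕ 55) ⊕ 63 = fd ⊕ 63 = 9e
byte 5: (77 ⊕ 99) ⊕ 6b = ee ⊕ 6b = 85
byte 6: (ad ⊕ 6a) ⊕ 20 = c7 ⊕ 20 = e7
byte 7: (a3 ⊕ a2) ⊕ 43 = 01 ⊕ 43 = 42
byte 8: (f0 ⊕ 0a) ⊕ 61 = fa ⊕ 61 = 9b

[44, 224, 254, 162, 158, 133, 231, 66, 155]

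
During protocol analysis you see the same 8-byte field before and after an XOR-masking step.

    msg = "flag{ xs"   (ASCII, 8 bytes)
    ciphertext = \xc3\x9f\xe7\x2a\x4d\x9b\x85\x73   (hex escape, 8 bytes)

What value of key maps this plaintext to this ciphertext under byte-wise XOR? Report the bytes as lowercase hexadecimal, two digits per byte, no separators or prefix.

Since ciphertext = msg ⊕ key, XORing both sides with msg gives key = msg ⊕ ciphertext.
66 ⊕ c3 = a5
6c ⊕ 9f = f3
61 ⊕ e7 = 86
67 ⊕ 2a = 4d
7b ⊕ 4d = 36
20 ⊕ 9b = bb
78 ⊕ 85 = fd
73 ⊕ 73 = 00

a5f3864d36bbfd00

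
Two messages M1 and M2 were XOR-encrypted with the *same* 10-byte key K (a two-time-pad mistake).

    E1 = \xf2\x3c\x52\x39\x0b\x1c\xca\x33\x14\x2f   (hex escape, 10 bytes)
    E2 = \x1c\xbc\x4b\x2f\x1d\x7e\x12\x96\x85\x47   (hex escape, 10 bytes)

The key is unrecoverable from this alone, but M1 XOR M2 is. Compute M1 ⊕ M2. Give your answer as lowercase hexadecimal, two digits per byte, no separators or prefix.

E1 ⊕ E2 = (M1 ⊕ K) ⊕ (M2 ⊕ K) = M1 ⊕ M2 — the shared key cancels under XOR.
f2 XOR 1c = ee
3c XOR bc = 80
52 XOR 4b = 19
39 XOR 2f = 16
0b XOR 1d = 16
1c XOR 7e = 62
ca XOR 12 = d8
33 XOR 96 = a5
14 XOR 85 = 91
2f XOR 47 = 68

ee8019161662d8a59168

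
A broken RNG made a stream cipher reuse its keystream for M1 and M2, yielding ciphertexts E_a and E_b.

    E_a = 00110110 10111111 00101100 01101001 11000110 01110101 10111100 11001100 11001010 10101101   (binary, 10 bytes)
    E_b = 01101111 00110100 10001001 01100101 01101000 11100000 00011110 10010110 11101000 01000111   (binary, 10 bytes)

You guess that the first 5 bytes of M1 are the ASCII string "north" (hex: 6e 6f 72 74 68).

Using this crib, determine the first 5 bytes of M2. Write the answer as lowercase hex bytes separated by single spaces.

First, E_a ⊕ E_b = (M1 ⊕ K) ⊕ (M2 ⊕ K) = M1 ⊕ M2, so the key drops out. Then M2 = (M1 ⊕ M2) ⊕ M1 over the first 5 bytes.
byte 0: (36 xor 6f) xor 6e = 59 xor 6e = 37
byte 1: (bf xor 34) xor 6f = 8b xor 6f = e4
byte 2: (2c xor 89) xor 72 = a5 xor 72 = d7
byte 3: (69 xor 65) xor 74 = 0c xor 74 = 78
byte 4: (c6 xor 68) xor 68 = ae xor 68 = c6

37 e4 d7 78 c6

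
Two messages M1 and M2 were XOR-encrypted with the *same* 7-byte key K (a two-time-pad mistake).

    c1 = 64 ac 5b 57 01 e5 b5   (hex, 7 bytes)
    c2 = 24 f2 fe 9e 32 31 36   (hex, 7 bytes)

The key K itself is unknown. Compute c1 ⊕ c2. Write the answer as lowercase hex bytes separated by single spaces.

40 5e a5 c9 33 d4 83

c1 ⊕ c2 = (M1 ⊕ K) ⊕ (M2 ⊕ K) = M1 ⊕ M2 — the shared key cancels under XOR.
64 xor 24 = 40
ac xor f2 = 5e
5b xor fe = a5
57 xor 9e = c9
01 xor 32 = 33
e5 xor 31 = d4
b5 xor 36 = 83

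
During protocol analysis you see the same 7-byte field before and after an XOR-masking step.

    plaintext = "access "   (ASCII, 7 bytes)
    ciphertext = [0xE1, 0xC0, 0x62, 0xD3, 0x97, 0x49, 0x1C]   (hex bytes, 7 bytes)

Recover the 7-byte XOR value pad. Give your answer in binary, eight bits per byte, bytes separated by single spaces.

Since ciphertext = plaintext ⊕ pad, XORing both sides with plaintext gives pad = plaintext ⊕ ciphertext.
61 ^ e1 = 80
63 ^ c0 = a3
63 ^ 62 = 01
65 ^ d3 = b6
73 ^ 97 = e4
73 ^ 49 = 3a
20 ^ 1c = 3c

10000000 10100011 00000001 10110110 11100100 00111010 00111100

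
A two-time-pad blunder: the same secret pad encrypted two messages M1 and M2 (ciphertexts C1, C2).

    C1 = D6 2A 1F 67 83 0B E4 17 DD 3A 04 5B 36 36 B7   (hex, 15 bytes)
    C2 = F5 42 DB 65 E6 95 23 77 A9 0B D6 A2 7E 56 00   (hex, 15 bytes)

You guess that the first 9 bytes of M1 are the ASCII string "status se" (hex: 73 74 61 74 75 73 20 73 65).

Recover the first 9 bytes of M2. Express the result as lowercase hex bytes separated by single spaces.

First, C1 ⊕ C2 = (M1 ⊕ K) ⊕ (M2 ⊕ K) = M1 ⊕ M2, so the key drops out. Then M2 = (M1 ⊕ M2) ⊕ M1 over the first 9 bytes.
byte 0: (d6 ^ f5) ^ 73 = 23 ^ 73 = 50
byte 1: (2a ^ 42) ^ 74 = 68 ^ 74 = 1c
byte 2: (1f ^ db) ^ 61 = c4 ^ 61 = a5
byte 3: (67 ^ 65) ^ 74 = 02 ^ 74 = 76
byte 4: (83 ^ e6) ^ 75 = 65 ^ 75 = 10
byte 5: (0b ^ 95) ^ 73 = 9e ^ 73 = ed
byte 6: (e4 ^ 23) ^ 20 = c7 ^ 20 = e7
byte 7: (17 ^ 77) ^ 73 = 60 ^ 73 = 13
byte 8: (dd ^ a9) ^ 65 = 74 ^ 65 = 11

50 1c a5 76 10 ed e7 13 11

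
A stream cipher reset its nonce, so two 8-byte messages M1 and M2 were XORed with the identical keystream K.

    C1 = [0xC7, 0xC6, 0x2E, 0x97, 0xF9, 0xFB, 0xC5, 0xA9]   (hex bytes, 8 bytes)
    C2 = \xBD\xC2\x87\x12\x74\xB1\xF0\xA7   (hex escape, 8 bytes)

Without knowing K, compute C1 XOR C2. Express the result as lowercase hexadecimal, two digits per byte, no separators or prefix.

7a04a9858d4a350e

C1 ⊕ C2 = (M1 ⊕ K) ⊕ (M2 ⊕ K) = M1 ⊕ M2 — the shared key cancels under XOR.
c7 ⊕ bd = 7a
c6 ⊕ c2 = 04
2e ⊕ 87 = a9
97 ⊕ 12 = 85
f9 ⊕ 74 = 8d
fb ⊕ b1 = 4a
c5 ⊕ f0 = 35
a9 ⊕ a7 = 0e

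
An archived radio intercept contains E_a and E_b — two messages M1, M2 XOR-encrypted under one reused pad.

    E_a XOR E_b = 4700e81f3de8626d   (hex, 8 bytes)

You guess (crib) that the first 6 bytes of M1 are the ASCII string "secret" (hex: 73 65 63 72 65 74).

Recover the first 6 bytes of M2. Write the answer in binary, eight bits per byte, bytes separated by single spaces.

00110100 01100101 10001011 01101101 01011000 10011100

Since E_a ⊕ E_b = M1 ⊕ M2, XORing with the guessed M1 bytes yields the corresponding M2 bytes: M2 = (E_a ⊕ E_b) ⊕ M1.
byte 0: 01000111 XOR 01110011 = 00110100
byte 1: 00000000 XOR 01100101 = 01100101
byte 2: 11101000 XOR 01100011 = 10001011
byte 3: 00011111 XOR 01110010 = 01101101
byte 4: 00111101 XOR 01100101 = 01011000
byte 5: 11101000 XOR 01110100 = 10011100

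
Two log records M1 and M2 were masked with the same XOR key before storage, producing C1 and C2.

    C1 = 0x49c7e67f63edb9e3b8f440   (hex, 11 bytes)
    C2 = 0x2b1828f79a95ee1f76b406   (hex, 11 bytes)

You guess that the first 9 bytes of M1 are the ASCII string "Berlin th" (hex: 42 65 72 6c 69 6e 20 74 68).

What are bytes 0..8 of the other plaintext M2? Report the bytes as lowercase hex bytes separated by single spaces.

First, C1 ⊕ C2 = (M1 ⊕ K) ⊕ (M2 ⊕ K) = M1 ⊕ M2, so the key drops out. Then M2 = (M1 ⊕ M2) ⊕ M1 over the first 9 bytes.
byte 0: (49 ⊕ 2b) ⊕ 42 = 62 ⊕ 42 = 20
byte 1: (c7 ⊕ 18) ⊕ 65 = df ⊕ 65 = ba
byte 2: (e6 ⊕ 28) ⊕ 72 = ce ⊕ 72 = bc
byte 3: (7f ⊕ f7) ⊕ 6c = 88 ⊕ 6c = e4
byte 4: (63 ⊕ 9a) ⊕ 69 = f9 ⊕ 69 = 90
byte 5: (ed ⊕ 95) ⊕ 6e = 78 ⊕ 6e = 16
byte 6: (b9 ⊕ ee) ⊕ 20 = 57 ⊕ 20 = 77
byte 7: (e3 ⊕ 1f) ⊕ 74 = fc ⊕ 74 = 88
byte 8: (b8 ⊕ 76) ⊕ 68 = ce ⊕ 68 = a6

20 ba bc e4 90 16 77 88 a6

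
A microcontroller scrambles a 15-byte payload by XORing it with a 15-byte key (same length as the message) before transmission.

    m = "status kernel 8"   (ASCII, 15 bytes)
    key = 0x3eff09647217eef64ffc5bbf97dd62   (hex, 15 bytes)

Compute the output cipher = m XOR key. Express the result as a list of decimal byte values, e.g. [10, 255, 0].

[77, 139, 104, 16, 7, 100, 206, 157, 42, 142, 53, 218, 251, 253, 90]

byte 0: 73 XOR 3e = 4d
byte 1: 74 XOR ff = 8b
byte 2: 61 XOR 09 = 68
byte 3: 74 XOR 64 = 10
byte 4: 75 XOR 72 = 07
byte 5: 73 XOR 17 = 64
byte 6: 20 XOR ee = ce
byte 7: 6b XOR f6 = 9d
byte 8: 65 XOR 4f = 2a
byte 9: 72 XOR fc = 8e
byte 10: 6e XOR 5b = 35
byte 11: 65 XOR bf = da
byte 12: 6c XOR 97 = fb
byte 13: 20 XOR dd = fd
byte 14: 38 XOR 62 = 5a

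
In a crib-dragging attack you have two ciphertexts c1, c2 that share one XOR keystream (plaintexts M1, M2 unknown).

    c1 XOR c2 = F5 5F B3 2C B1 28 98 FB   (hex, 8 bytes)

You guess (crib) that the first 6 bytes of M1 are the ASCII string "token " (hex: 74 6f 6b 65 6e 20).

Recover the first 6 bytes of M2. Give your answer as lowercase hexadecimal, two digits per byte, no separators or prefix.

Since c1 ⊕ c2 = M1 ⊕ M2, XORing with the guessed M1 bytes yields the corresponding M2 bytes: M2 = (c1 ⊕ c2) ⊕ M1.
byte 0: f5 ^ 74 = 81
byte 1: 5f ^ 6f = 30
byte 2: b3 ^ 6b = d8
byte 3: 2c ^ 65 = 49
byte 4: b1 ^ 6e = df
byte 5: 28 ^ 20 = 08

8130d849df08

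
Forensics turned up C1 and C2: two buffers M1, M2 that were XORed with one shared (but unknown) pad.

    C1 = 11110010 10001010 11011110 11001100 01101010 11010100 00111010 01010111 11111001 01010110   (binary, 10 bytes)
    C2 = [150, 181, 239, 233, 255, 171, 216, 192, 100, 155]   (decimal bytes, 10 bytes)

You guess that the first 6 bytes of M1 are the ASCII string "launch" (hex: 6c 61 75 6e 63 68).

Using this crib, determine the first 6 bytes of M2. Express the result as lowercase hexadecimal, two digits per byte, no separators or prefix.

First, C1 ⊕ C2 = (M1 ⊕ K) ⊕ (M2 ⊕ K) = M1 ⊕ M2, so the key drops out. Then M2 = (M1 ⊕ M2) ⊕ M1 over the first 6 bytes.
byte 0: (f2 xor 96) xor 6c = 64 xor 6c = 08
byte 1: (8a xor b5) xor 61 = 3f xor 61 = 5e
byte 2: (de xor ef) xor 75 = 31 xor 75 = 44
byte 3: (cc xor e9) xor 6e = 25 xor 6e = 4b
byte 4: (6a xor ff) xor 63 = 95 xor 63 = f6
byte 5: (d4 xor ab) xor 68 = 7f xor 68 = 17

085e444bf617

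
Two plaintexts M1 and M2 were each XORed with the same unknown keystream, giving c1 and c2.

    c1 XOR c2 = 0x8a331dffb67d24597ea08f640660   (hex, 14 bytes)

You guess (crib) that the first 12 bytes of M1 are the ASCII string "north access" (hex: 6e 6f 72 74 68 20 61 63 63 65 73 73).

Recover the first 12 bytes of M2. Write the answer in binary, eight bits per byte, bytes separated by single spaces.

11100100 01011100 01101111 10001011 11011110 01011101 01000101 00111010 00011101 11000101 11111100 00010111

Since c1 ⊕ c2 = M1 ⊕ M2, XORing with the guessed M1 bytes yields the corresponding M2 bytes: M2 = (c1 ⊕ c2) ⊕ M1.
8a xor 6e = e4
33 xor 6f = 5c
1d xor 72 = 6f
ff xor 74 = 8b
b6 xor 68 = de
7d xor 20 = 5d
24 xor 61 = 45
59 xor 63 = 3a
7e xor 63 = 1d
a0 xor 65 = c5
8f xor 73 = fc
64 xor 73 = 17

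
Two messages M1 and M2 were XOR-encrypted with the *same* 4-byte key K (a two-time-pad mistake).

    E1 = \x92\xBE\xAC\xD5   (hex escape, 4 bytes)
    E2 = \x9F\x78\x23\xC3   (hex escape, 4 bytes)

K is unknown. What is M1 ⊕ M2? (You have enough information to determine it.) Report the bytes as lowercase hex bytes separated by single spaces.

0d c6 8f 16

E1 ⊕ E2 = (M1 ⊕ K) ⊕ (M2 ⊕ K) = M1 ⊕ M2 — the shared key cancels under XOR.
92 XOR 9f = 0d
be XOR 78 = c6
ac XOR 23 = 8f
d5 XOR c3 = 16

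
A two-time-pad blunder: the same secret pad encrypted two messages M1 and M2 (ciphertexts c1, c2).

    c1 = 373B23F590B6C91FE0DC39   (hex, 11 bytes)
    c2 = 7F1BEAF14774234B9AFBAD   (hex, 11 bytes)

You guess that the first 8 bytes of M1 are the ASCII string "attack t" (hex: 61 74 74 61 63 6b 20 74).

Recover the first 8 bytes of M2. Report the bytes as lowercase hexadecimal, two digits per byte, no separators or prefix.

First, c1 ⊕ c2 = (M1 ⊕ K) ⊕ (M2 ⊕ K) = M1 ⊕ M2, so the key drops out. Then M2 = (M1 ⊕ M2) ⊕ M1 over the first 8 bytes.
byte 0: (37 xor 7f) xor 61 = 48 xor 61 = 29
byte 1: (3b xor 1b) xor 74 = 20 xor 74 = 54
byte 2: (23 xor ea) xor 74 = c9 xor 74 = bd
byte 3: (f5 xor f1) xor 61 = 04 xor 61 = 65
byte 4: (90 xor 47) xor 63 = d7 xor 63 = b4
byte 5: (b6 xor 74) xor 6b = c2 xor 6b = a9
byte 6: (c9 xor 23) xor 20 = ea xor 20 = ca
byte 7: (1f xor 4b) xor 74 = 54 xor 74 = 20

2954bd65b4a9ca20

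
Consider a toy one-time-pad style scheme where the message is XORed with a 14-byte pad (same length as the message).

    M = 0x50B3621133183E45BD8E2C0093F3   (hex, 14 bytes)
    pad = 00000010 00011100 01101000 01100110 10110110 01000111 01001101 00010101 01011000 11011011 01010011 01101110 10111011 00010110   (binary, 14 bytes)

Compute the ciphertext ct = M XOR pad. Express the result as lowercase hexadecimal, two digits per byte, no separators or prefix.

52af0a77855f7350e5557f6e28e5

XOR is its own inverse, so applying the key byte-wise gives the result directly.
50 xor 02 = 52
b3 xor 1c = af
62 xor 68 = 0a
11 xor 66 = 77
33 xor b6 = 85
18 xor 47 = 5f
3e xor 4d = 73
45 xor 15 = 50
bd xor 58 = e5
8e xor db = 55
2c xor 53 = 7f
00 xor 6e = 6e
93 xor bb = 28
f3 xor 16 = e5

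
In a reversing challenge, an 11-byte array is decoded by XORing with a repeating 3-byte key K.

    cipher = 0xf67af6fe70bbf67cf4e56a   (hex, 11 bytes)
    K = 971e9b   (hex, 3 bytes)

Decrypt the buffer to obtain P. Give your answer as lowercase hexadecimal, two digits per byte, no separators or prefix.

61646d696e2061626f7274

The 3-byte key repeats, so the effective keystream is 97 1e 9b 97 1e 9b 97 1e 9b 97 1e.
byte 0: f6 ⊕ 97 = 61
byte 1: 7a ⊕ 1e = 64
byte 2: f6 ⊕ 9b = 6d
byte 3: fe ⊕ 97 = 69
byte 4: 70 ⊕ 1e = 6e
byte 5: bb ⊕ 9b = 20
byte 6: f6 ⊕ 97 = 61
byte 7: 7c ⊕ 1e = 62
byte 8: f4 ⊕ 9b = 6f
byte 9: e5 ⊕ 97 = 72
byte 10: 6a ⊕ 1e = 74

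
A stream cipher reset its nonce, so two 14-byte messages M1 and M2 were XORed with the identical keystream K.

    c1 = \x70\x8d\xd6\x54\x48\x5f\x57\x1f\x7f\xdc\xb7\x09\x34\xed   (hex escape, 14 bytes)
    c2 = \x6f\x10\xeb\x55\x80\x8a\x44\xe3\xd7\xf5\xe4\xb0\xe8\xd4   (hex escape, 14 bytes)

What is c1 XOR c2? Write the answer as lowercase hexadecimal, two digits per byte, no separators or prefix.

c1 ⊕ c2 = (M1 ⊕ K) ⊕ (M2 ⊕ K) = M1 ⊕ M2 — the shared key cancels under XOR.
70 ⊕ 6f = 1f
8d ⊕ 10 = 9d
d6 ⊕ eb = 3d
54 ⊕ 55 = 01
48 ⊕ 80 = c8
5f ⊕ 8a = d5
57 ⊕ 44 = 13
1f ⊕ e3 = fc
7f ⊕ d7 = a8
dc ⊕ f5 = 29
b7 ⊕ e4 = 53
09 ⊕ b0 = b9
34 ⊕ e8 = dc
ed ⊕ d4 = 39

1f9d3d01c8d513fca82953b9dc39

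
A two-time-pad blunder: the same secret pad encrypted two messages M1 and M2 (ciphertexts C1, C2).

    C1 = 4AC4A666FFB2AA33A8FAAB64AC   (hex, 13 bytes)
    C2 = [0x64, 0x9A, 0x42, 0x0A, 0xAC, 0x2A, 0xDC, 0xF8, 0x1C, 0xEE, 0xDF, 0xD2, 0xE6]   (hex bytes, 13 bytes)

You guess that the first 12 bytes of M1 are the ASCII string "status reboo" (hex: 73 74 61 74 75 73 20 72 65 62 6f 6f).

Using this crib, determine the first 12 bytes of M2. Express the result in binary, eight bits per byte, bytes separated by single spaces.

01011101 00101010 10000101 00011000 00100110 11101011 01010110 10111001 11010001 01110110 00011011 11011001

First, C1 ⊕ C2 = (M1 ⊕ K) ⊕ (M2 ⊕ K) = M1 ⊕ M2, so the key drops out. Then M2 = (M1 ⊕ M2) ⊕ M1 over the first 12 bytes.
byte 0: (4a ⊕ 64) ⊕ 73 = 2e ⊕ 73 = 5d
byte 1: (c4 ⊕ 9a) ⊕ 74 = 5e ⊕ 74 = 2a
byte 2: (a6 ⊕ 42) ⊕ 61 = e4 ⊕ 61 = 85
byte 3: (66 ⊕ 0a) ⊕ 74 = 6c ⊕ 74 = 18
byte 4: (ff ⊕ ac) ⊕ 75 = 53 ⊕ 75 = 26
byte 5: (b2 ⊕ 2a) ⊕ 73 = 98 ⊕ 73 = eb
byte 6: (aa ⊕ dc) ⊕ 20 = 76 ⊕ 20 = 56
byte 7: (33 ⊕ f8) ⊕ 72 = cb ⊕ 72 = b9
byte 8: (a8 ⊕ 1c) ⊕ 65 = b4 ⊕ 65 = d1
byte 9: (fa ⊕ ee) ⊕ 62 = 14 ⊕ 62 = 76
byte 10: (ab ⊕ df) ⊕ 6f = 74 ⊕ 6f = 1b
byte 11: (64 ⊕ d2) ⊕ 6f = b6 ⊕ 6f = d9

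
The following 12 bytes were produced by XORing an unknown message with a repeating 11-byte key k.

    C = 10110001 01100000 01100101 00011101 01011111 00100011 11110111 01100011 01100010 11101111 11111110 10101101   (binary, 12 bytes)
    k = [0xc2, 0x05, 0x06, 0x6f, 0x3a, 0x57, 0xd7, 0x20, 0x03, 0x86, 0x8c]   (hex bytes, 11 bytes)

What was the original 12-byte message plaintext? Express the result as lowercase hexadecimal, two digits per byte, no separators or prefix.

The 11-byte key repeats, so the effective keystream is c2 05 06 6f 3a 57 d7 20 03 86 8c c2.
byte 0: 177 ^ 194 = 115
byte 1:  96 ^   5 = 101
byte 2: 101 ^   6 =  99
byte 3:  29 ^ 111 = 114
byte 4:  95 ^  58 = 101
byte 5:  35 ^  87 = 116
byte 6: 247 ^ 215 =  32
byte 7:  99 ^  32 =  67
byte 8:  98 ^   3 =  97
byte 9: 239 ^ 134 = 105
byte 10: 254 ^ 140 = 114
byte 11: 173 ^ 194 = 111

73656372657420436169726f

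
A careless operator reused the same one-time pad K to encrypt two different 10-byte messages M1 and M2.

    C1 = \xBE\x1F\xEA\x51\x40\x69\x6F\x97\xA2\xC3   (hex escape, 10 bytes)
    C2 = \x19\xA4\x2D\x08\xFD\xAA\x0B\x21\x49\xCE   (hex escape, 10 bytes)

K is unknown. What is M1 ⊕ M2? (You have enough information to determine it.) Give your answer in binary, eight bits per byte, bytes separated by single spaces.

10100111 10111011 11000111 01011001 10111101 11000011 01100100 10110110 11101011 00001101

C1 ⊕ C2 = (M1 ⊕ K) ⊕ (M2 ⊕ K) = M1 ⊕ M2 — the shared key cancels under XOR.
be xor 19 = a7
1f xor a4 = bb
ea xor 2d = c7
51 xor 08 = 59
40 xor fd = bd
69 xor aa = c3
6f xor 0b = 64
97 xor 21 = b6
a2 xor 49 = eb
c3 xor ce = 0d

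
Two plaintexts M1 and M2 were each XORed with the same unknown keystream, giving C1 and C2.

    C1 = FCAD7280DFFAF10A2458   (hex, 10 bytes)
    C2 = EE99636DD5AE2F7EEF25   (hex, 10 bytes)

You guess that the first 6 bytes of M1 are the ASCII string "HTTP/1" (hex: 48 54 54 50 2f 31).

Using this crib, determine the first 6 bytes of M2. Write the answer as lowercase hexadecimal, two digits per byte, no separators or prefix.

5a6045bd2565

First, C1 ⊕ C2 = (M1 ⊕ K) ⊕ (M2 ⊕ K) = M1 ⊕ M2, so the key drops out. Then M2 = (M1 ⊕ M2) ⊕ M1 over the first 6 bytes.
byte 0: (fc xor ee) xor 48 = 12 xor 48 = 5a
byte 1: (ad xor 99) xor 54 = 34 xor 54 = 60
byte 2: (72 xor 63) xor 54 = 11 xor 54 = 45
byte 3: (80 xor 6d) xor 50 = ed xor 50 = bd
byte 4: (df xor d5) xor 2f = 0a xor 2f = 25
byte 5: (fa xor ae) xor 31 = 54 xor 31 = 65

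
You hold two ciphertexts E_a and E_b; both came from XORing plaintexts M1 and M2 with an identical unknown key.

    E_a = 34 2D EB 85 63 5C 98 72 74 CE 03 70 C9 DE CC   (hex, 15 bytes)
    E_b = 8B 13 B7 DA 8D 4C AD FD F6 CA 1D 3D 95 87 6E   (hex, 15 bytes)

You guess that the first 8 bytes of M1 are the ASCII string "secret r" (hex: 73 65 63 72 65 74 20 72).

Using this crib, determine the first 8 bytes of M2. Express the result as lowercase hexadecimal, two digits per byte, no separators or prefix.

First, E_a ⊕ E_b = (M1 ⊕ K) ⊕ (M2 ⊕ K) = M1 ⊕ M2, so the key drops out. Then M2 = (M1 ⊕ M2) ⊕ M1 over the first 8 bytes.
byte 0: (34 xor 8b) xor 73 = bf xor 73 = cc
byte 1: (2d xor 13) xor 65 = 3e xor 65 = 5b
byte 2: (eb xor b7) xor 63 = 5c xor 63 = 3f
byte 3: (85 xor da) xor 72 = 5f xor 72 = 2d
byte 4: (63 xor 8d) xor 65 = ee xor 65 = 8b
byte 5: (5c xor 4c) xor 74 = 10 xor 74 = 64
byte 6: (98 xor ad) xor 20 = 35 xor 20 = 15
byte 7: (72 xor fd) xor 72 = 8f xor 72 = fd

cc5b3f2d8b6415fd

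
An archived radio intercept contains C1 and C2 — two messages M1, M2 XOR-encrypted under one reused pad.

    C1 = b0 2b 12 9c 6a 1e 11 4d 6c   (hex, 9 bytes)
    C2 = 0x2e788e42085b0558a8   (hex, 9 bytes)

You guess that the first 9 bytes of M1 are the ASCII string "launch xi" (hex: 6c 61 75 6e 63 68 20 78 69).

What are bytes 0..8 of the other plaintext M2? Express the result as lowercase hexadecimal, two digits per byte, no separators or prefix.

f232e9b0012d346dad

First, C1 ⊕ C2 = (M1 ⊕ K) ⊕ (M2 ⊕ K) = M1 ⊕ M2, so the key drops out. Then M2 = (M1 ⊕ M2) ⊕ M1 over the first 9 bytes.
byte 0: (b0 ⊕ 2e) ⊕ 6c = 9e ⊕ 6c = f2
byte 1: (2b ⊕ 78) ⊕ 61 = 53 ⊕ 61 = 32
byte 2: (12 ⊕ 8e) ⊕ 75 = 9c ⊕ 75 = e9
byte 3: (9c ⊕ 42) ⊕ 6e = de ⊕ 6e = b0
byte 4: (6a ⊕ 08) ⊕ 63 = 62 ⊕ 63 = 01
byte 5: (1e ⊕ 5b) ⊕ 68 = 45 ⊕ 68 = 2d
byte 6: (11 ⊕ 05) ⊕ 20 = 14 ⊕ 20 = 34
byte 7: (4d ⊕ 58) ⊕ 78 = 15 ⊕ 78 = 6d
byte 8: (6c ⊕ a8) ⊕ 69 = c4 ⊕ 69 = ad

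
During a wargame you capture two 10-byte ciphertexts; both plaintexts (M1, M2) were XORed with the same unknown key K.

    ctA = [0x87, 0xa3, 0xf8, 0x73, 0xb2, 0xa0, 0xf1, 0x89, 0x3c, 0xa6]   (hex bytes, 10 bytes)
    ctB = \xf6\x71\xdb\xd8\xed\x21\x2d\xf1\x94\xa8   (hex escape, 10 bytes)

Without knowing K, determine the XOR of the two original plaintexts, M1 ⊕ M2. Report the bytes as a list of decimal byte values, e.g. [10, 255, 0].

[113, 210, 35, 171, 95, 129, 220, 120, 168, 14]

ctA ⊕ ctB = (M1 ⊕ K) ⊕ (M2 ⊕ K) = M1 ⊕ M2 — the shared key cancels under XOR.
10000111 ⊕ 11110110 = 01110001
10100011 ⊕ 01110001 = 11010010
11111000 ⊕ 11011011 = 00100011
01110011 ⊕ 11011000 = 10101011
10110010 ⊕ 11101101 = 01011111
10100000 ⊕ 00100001 = 10000001
11110001 ⊕ 00101101 = 11011100
10001001 ⊕ 11110001 = 01111000
00111100 ⊕ 10010100 = 10101000
10100110 ⊕ 10101000 = 00001110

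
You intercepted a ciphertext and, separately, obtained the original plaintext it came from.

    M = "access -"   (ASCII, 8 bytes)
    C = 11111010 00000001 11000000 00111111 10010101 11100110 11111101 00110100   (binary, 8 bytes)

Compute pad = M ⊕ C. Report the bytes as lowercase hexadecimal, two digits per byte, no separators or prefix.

9b62a35ae695dd19

Since C = M ⊕ pad, XORing both sides with M gives pad = M ⊕ C.
61 ⊕ fa = 9b
63 ⊕ 01 = 62
63 ⊕ c0 = a3
65 ⊕ 3f = 5a
73 ⊕ 95 = e6
73 ⊕ e6 = 95
20 ⊕ fd = dd
2d ⊕ 34 = 19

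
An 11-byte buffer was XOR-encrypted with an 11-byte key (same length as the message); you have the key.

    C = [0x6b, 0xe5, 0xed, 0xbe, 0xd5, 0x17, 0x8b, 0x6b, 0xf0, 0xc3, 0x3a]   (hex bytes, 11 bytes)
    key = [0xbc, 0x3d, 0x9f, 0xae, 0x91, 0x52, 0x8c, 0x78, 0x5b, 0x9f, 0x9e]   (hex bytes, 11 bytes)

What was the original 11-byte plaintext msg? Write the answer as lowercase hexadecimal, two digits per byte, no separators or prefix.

d7d8721044450713ab5ca4

XOR is its own inverse, so applying the key byte-wise gives the result directly.
6b ^ bc = d7
e5 ^ 3d = d8
ed ^ 9f = 72
be ^ ae = 10
d5 ^ 91 = 44
17 ^ 52 = 45
8b ^ 8c = 07
6b ^ 78 = 13
f0 ^ 5b = ab
c3 ^ 9f = 5c
3a ^ 9e = a4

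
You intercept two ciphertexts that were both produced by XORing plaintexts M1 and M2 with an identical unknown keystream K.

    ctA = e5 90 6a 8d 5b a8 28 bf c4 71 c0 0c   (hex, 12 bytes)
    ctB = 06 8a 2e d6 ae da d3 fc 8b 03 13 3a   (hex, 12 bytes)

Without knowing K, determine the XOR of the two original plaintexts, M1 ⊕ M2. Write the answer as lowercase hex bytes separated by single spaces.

ctA ⊕ ctB = (M1 ⊕ K) ⊕ (M2 ⊕ K) = M1 ⊕ M2 — the shared key cancels under XOR.
11100101 ^ 00000110 = 11100011
10010000 ^ 10001010 = 00011010
01101010 ^ 00101110 = 01000100
10001101 ^ 11010110 = 01011011
01011011 ^ 10101110 = 11110101
10101000 ^ 11011010 = 01110010
00101000 ^ 11010011 = 11111011
10111111 ^ 11111100 = 01000011
11000100 ^ 10001011 = 01001111
01110001 ^ 00000011 = 01110010
11000000 ^ 00010011 = 11010011
00001100 ^ 00111010 = 00110110

e3 1a 44 5b f5 72 fb 43 4f 72 d3 36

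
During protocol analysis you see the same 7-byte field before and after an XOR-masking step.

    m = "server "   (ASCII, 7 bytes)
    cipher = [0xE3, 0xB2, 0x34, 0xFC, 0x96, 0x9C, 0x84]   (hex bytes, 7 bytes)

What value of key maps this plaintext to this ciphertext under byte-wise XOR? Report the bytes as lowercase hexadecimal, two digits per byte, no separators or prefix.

Since cipher = m ⊕ key, XORing both sides with m gives key = m ⊕ cipher.
byte 0: 73 ^ e3 = 90
byte 1: 65 ^ b2 = d7
byte 2: 72 ^ 34 = 46
byte 3: 76 ^ fc = 8a
byte 4: 65 ^ 96 = f3
byte 5: 72 ^ 9c = ee
byte 6: 20 ^ 84 = a4

90d7468af3eea4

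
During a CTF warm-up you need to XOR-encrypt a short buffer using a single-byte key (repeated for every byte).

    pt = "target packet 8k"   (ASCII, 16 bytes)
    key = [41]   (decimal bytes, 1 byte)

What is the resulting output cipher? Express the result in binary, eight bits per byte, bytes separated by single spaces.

The 1-byte key repeats, so the effective keystream is 29 29 29 29 29 29 29 29 29 29 29 29 29 29 29 29.
byte 0: 116 ^  41 =  93
byte 1:  97 ^  41 =  72
byte 2: 114 ^  41 =  91
byte 3: 103 ^  41 =  78
byte 4: 101 ^  41 =  76
byte 5: 116 ^  41 =  93
byte 6:  32 ^  41 =   9
byte 7: 112 ^  41 =  89
byte 8:  97 ^  41 =  72
byte 9:  99 ^  41 =  74
byte 10: 107 ^  41 =  66
byte 11: 101 ^  41 =  76
byte 12: 116 ^  41 =  93
byte 13:  32 ^  41 =   9
byte 14:  56 ^  41 =  17
byte 15: 107 ^  41 =  66

01011101 01001000 01011011 01001110 01001100 01011101 00001001 01011001 01001000 01001010 01000010 01001100 01011101 00001001 00010001 01000010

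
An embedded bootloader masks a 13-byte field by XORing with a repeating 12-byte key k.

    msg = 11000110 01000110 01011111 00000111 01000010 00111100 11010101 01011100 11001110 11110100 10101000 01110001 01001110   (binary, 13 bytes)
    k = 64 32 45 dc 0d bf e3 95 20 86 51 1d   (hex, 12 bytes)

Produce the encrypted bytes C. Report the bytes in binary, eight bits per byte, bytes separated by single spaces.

The 12-byte key repeats, so the effective keystream is 64 32 45 dc 0d bf e3 95 20 86 51 1d 64.
byte 0: 198 XOR 100 = 162
byte 1:  70 XOR  50 = 116
byte 2:  95 XOR  69 =  26
byte 3:   7 XOR 220 = 219
byte 4:  66 XOR  13 =  79
byte 5:  60 XOR 191 = 131
byte 6: 213 XOR 227 =  54
byte 7:  92 XOR 149 = 201
byte 8: 206 XOR  32 = 238
byte 9: 244 XOR 134 = 114
byte 10: 168 XOR  81 = 249
byte 11: 113 XOR  29 = 108
byte 12:  78 XOR 100 =  42

10100010 01110100 00011010 11011011 01001111 10000011 00110110 11001001 11101110 01110010 11111001 01101100 00101010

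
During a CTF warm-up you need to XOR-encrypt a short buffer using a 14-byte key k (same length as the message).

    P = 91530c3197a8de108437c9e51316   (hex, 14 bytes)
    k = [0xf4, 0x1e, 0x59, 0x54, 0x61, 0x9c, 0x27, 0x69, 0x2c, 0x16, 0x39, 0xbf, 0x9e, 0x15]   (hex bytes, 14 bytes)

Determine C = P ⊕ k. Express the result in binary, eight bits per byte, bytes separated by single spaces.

01100101 01001101 01010101 01100101 11110110 00110100 11111001 01111001 10101000 00100001 11110000 01011010 10001101 00000011

10010001 ⊕ 11110100 = 01100101
01010011 ⊕ 00011110 = 01001101
00001100 ⊕ 01011001 = 01010101
00110001 ⊕ 01010100 = 01100101
10010111 ⊕ 01100001 = 11110110
10101000 ⊕ 10011100 = 00110100
11011110 ⊕ 00100111 = 11111001
00010000 ⊕ 01101001 = 01111001
10000100 ⊕ 00101100 = 10101000
00110111 ⊕ 00010110 = 00100001
11001001 ⊕ 00111001 = 11110000
11100101 ⊕ 10111111 = 01011010
00010011 ⊕ 10011110 = 10001101
00010110 ⊕ 00010101 = 00000011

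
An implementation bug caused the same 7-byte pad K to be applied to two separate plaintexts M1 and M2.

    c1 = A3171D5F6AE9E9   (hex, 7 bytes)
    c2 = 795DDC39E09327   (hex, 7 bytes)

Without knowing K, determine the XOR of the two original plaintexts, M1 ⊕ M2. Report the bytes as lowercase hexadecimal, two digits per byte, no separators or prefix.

da4ac1668a7ace

c1 ⊕ c2 = (M1 ⊕ K) ⊕ (M2 ⊕ K) = M1 ⊕ M2 — the shared key cancels under XOR.
a3 xor 79 = da
17 xor 5d = 4a
1d xor dc = c1
5f xor 39 = 66
6a xor e0 = 8a
e9 xor 93 = 7a
e9 xor 27 = ce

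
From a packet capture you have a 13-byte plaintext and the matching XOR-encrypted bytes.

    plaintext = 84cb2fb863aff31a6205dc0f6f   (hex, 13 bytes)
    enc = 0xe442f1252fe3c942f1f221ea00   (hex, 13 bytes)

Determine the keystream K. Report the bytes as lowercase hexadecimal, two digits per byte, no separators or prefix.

6089de9d4c4c3a5893f7fde56f

Since enc = plaintext ⊕ K, XORing both sides with plaintext gives K = plaintext ⊕ enc.
byte 0: 10000100 ^ 11100100 = 01100000
byte 1: 11001011 ^ 01000010 = 10001001
byte 2: 00101111 ^ 11110001 = 11011110
byte 3: 10111000 ^ 00100101 = 10011101
byte 4: 01100011 ^ 00101111 = 01001100
byte 5: 10101111 ^ 11100011 = 01001100
byte 6: 11110011 ^ 11001001 = 00111010
byte 7: 00011010 ^ 01000010 = 01011000
byte 8: 01100010 ^ 11110001 = 10010011
byte 9: 00000101 ^ 11110010 = 11110111
byte 10: 11011100 ^ 00100001 = 11111101
byte 11: 00001111 ^ 11101010 = 11100101
byte 12: 01101111 ^ 00000000 = 01101111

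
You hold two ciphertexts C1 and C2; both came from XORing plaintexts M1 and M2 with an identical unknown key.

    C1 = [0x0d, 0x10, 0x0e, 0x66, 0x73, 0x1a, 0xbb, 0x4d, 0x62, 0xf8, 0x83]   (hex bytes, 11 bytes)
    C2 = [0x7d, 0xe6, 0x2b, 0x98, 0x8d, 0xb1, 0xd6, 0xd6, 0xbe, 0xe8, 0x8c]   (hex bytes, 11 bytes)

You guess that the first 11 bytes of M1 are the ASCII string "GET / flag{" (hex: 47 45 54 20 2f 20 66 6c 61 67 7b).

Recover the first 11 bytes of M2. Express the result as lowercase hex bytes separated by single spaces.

First, C1 ⊕ C2 = (M1 ⊕ K) ⊕ (M2 ⊕ K) = M1 ⊕ M2, so the key drops out. Then M2 = (M1 ⊕ M2) ⊕ M1 over the first 11 bytes.
byte 0: (0d ⊕ 7d) ⊕ 47 = 70 ⊕ 47 = 37
byte 1: (10 ⊕ e6) ⊕ 45 = f6 ⊕ 45 = b3
byte 2: (0e ⊕ 2b) ⊕ 54 = 25 ⊕ 54 = 71
byte 3: (66 ⊕ 98) ⊕ 20 = fe ⊕ 20 = de
byte 4: (73 ⊕ 8d) ⊕ 2f = fe ⊕ 2f = d1
byte 5: (1a ⊕ b1) ⊕ 20 = ab ⊕ 20 = 8b
byte 6: (bb ⊕ d6) ⊕ 66 = 6d ⊕ 66 = 0b
byte 7: (4d ⊕ d6) ⊕ 6c = 9b ⊕ 6c = f7
byte 8: (62 ⊕ be) ⊕ 61 = dc ⊕ 61 = bd
byte 9: (f8 ⊕ e8) ⊕ 67 = 10 ⊕ 67 = 77
byte 10: (83 ⊕ 8c) ⊕ 7b = 0f ⊕ 7b = 74

37 b3 71 de d1 8b 0b f7 bd 77 74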